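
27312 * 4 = 109248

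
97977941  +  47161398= 145139339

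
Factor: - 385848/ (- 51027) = 552/73 = 2^3*3^1 * 23^1*73^ ( - 1) 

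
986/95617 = 986/95617 =0.01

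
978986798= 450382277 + 528604521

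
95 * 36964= 3511580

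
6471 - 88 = 6383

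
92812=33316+59496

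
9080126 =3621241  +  5458885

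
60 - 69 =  - 9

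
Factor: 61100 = 2^2*5^2*13^1*47^1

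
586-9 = 577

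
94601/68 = 94601/68 = 1391.19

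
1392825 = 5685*245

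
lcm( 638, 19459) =38918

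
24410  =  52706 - 28296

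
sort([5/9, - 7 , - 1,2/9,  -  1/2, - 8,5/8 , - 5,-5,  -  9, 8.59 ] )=[ - 9, - 8, - 7, - 5, - 5, - 1,  -  1/2,2/9,5/9, 5/8, 8.59]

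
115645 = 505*229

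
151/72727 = 151/72727 = 0.00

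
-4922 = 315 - 5237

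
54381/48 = 18127/16 =1132.94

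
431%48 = 47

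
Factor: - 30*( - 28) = 2^3* 3^1 * 5^1 * 7^1 = 840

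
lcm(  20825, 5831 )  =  145775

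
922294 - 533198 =389096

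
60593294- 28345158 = 32248136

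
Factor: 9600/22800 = 8/19 = 2^3*19^( - 1 ) 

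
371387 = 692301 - 320914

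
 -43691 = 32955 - 76646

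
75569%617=295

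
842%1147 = 842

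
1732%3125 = 1732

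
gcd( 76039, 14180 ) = 1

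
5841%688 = 337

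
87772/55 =1595+ 47/55 = 1595.85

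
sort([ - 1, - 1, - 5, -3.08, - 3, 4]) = [ - 5, - 3.08, - 3, - 1, - 1,4] 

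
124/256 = 31/64 = 0.48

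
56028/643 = 87  +  87/643 = 87.14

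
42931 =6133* 7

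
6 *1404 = 8424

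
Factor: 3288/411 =8 = 2^3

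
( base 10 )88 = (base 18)4G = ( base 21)44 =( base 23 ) 3j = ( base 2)1011000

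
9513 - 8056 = 1457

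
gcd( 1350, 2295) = 135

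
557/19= 557/19 = 29.32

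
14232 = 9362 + 4870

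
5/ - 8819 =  - 1 + 8814/8819 =- 0.00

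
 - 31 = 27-58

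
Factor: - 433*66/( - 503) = 28578/503 = 2^1*3^1*11^1*433^1 * 503^( - 1)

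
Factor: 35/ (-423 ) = - 3^( - 2)*5^1*7^1*47^(- 1)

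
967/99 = 967/99 = 9.77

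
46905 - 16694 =30211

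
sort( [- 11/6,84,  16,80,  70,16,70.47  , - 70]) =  [ - 70, - 11/6, 16,16,70,70.47,80,84 ] 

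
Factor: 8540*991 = 8463140 = 2^2*5^1* 7^1*61^1*991^1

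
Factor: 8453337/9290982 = 2^( - 1) * 1548497^( - 1) * 2817779^1 = 2817779/3096994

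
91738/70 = 45869/35 = 1310.54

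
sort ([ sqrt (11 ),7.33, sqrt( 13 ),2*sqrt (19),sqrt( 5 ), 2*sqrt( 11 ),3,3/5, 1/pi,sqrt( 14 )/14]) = [sqrt( 14)/14,1/pi, 3/5,sqrt(5),3,sqrt(11), sqrt(13 ), 2* sqrt( 11 ), 7.33 , 2*sqrt ( 19)]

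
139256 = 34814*4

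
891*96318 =85819338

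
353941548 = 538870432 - 184928884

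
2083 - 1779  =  304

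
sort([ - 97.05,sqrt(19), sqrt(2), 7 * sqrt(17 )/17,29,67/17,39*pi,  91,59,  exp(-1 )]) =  [ - 97.05,exp (-1 ),sqrt(2 ),7 * sqrt(17)/17,67/17 , sqrt( 19 ),29, 59,91,39*pi]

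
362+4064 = 4426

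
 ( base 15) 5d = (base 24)3g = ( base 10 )88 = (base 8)130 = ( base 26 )3A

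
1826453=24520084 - 22693631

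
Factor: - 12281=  - 12281^1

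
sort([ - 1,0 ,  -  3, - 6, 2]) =[ - 6, - 3,-1, 0,  2]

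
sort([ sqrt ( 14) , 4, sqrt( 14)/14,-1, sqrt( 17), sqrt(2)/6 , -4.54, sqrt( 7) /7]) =[-4.54, - 1 , sqrt( 2 )/6,  sqrt(14 )/14, sqrt ( 7)/7 , sqrt (14 ) , 4,sqrt(17)]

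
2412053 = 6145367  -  3733314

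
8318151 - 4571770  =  3746381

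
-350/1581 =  - 1 + 1231/1581 = -0.22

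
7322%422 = 148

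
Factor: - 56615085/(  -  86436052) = 2^ (  -  2 )*3^3*5^1*269^1*1559^1*21609013^( - 1 )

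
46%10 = 6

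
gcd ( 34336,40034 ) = 74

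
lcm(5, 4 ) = 20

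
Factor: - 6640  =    -  2^4*5^1*83^1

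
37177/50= 37177/50 = 743.54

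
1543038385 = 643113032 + 899925353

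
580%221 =138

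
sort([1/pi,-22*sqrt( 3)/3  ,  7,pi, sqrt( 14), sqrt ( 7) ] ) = [ - 22*sqrt(3 )/3, 1/pi,sqrt(7), pi, sqrt( 14), 7] 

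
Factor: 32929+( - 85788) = - 52859^1 = - 52859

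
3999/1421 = 3999/1421 = 2.81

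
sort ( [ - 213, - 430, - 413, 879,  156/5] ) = [-430, - 413, - 213,156/5, 879 ]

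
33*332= 10956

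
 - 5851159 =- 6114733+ 263574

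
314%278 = 36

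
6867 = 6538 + 329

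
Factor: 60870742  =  2^1*23^1* 173^1*7649^1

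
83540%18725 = 8640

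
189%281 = 189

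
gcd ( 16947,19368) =2421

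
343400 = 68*5050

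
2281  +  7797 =10078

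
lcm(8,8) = 8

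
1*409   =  409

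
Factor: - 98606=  - 2^1*47^1  *1049^1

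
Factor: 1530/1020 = 3/2 = 2^( - 1)*3^1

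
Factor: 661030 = 2^1 *5^1*66103^1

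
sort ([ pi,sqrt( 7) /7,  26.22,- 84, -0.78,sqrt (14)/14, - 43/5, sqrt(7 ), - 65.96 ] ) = [ - 84,-65.96, - 43/5, - 0.78,sqrt( 14)/14, sqrt( 7 ) /7,sqrt(7), pi, 26.22 ] 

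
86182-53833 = 32349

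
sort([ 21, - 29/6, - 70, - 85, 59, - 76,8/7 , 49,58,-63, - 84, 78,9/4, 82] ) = [ - 85 ,-84, - 76,-70, - 63, - 29/6,8/7, 9/4, 21,49,58,59, 78,82 ]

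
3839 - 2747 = 1092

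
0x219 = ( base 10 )537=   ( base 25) lc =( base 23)108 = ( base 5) 4122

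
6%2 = 0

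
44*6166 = 271304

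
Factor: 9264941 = 7^1*73^1*18131^1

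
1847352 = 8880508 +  - 7033156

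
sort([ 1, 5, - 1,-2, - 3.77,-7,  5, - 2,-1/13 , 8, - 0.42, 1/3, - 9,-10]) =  [ - 10, - 9, - 7, - 3.77, - 2, - 2, - 1, - 0.42, - 1/13,  1/3, 1, 5,5, 8]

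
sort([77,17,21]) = [17, 21, 77]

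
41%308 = 41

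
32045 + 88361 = 120406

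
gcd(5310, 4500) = 90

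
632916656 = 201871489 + 431045167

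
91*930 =84630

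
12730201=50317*253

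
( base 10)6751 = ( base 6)51131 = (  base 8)15137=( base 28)8h3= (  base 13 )30c4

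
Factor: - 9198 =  - 2^1*3^2 *7^1 * 73^1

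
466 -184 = 282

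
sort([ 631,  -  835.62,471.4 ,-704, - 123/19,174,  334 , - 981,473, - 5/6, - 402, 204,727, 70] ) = [-981, - 835.62, - 704, - 402,-123/19, - 5/6,  70, 174, 204 , 334, 471.4, 473,631, 727]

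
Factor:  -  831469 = -127^1*6547^1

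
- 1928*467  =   - 900376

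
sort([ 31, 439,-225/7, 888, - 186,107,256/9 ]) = [-186, - 225/7,256/9 , 31, 107, 439 , 888] 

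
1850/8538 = 925/4269 = 0.22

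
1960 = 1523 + 437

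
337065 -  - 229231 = 566296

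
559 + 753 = 1312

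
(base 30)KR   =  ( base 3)212020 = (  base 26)o3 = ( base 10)627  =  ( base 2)1001110011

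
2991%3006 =2991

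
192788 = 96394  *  2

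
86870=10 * 8687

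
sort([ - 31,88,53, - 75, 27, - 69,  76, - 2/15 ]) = [ - 75, - 69, - 31 , - 2/15,27,53 , 76, 88] 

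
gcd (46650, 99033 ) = 3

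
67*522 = 34974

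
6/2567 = 6/2567 = 0.00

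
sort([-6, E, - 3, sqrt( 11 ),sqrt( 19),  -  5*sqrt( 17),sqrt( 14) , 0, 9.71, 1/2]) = [ - 5*sqrt( 17 ), - 6,  -  3 , 0,  1/2,E,  sqrt(11 ), sqrt( 14 ), sqrt(19) , 9.71 ]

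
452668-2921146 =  - 2468478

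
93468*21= 1962828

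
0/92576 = 0 =0.00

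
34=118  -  84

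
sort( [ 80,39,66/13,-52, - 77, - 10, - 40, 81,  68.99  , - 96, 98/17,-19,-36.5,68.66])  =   [ - 96, - 77, - 52,-40, -36.5,  -  19, - 10,66/13,98/17, 39,68.66,68.99,80,  81 ] 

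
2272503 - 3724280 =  - 1451777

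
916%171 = 61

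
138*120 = 16560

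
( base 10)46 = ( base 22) 22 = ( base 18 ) 2a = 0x2E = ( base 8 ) 56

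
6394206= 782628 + 5611578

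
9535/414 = 23+13/414 = 23.03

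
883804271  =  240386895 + 643417376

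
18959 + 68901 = 87860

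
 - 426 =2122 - 2548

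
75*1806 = 135450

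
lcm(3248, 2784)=19488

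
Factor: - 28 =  - 2^2*7^1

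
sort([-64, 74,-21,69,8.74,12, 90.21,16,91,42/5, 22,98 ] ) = [ - 64,- 21,  42/5, 8.74 , 12, 16, 22,69, 74, 90.21, 91, 98] 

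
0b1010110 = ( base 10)86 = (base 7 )152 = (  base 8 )126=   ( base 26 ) 38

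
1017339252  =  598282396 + 419056856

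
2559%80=79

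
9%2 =1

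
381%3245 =381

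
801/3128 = 801/3128  =  0.26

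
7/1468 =7/1468 =0.00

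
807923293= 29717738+778205555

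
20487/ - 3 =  - 6829 + 0/1 = - 6829.00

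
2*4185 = 8370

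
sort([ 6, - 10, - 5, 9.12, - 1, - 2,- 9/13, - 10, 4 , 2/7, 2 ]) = [ - 10, - 10, - 5, - 2, -1, - 9/13 , 2/7, 2,4,6,  9.12]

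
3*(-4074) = -12222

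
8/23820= 2/5955 = 0.00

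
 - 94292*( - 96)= 9052032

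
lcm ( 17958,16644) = 682404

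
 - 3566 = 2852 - 6418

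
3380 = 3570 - 190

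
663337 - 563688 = 99649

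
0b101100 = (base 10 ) 44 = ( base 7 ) 62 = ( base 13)35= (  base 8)54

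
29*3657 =106053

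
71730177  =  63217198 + 8512979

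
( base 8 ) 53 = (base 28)1F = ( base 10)43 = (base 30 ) 1d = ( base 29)1E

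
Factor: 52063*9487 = 11^1*53^1*179^1*4733^1 = 493921681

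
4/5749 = 4/5749 = 0.00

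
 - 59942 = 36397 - 96339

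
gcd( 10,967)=1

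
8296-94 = 8202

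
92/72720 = 23/18180 = 0.00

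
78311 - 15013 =63298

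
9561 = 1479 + 8082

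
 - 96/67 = - 96/67 = - 1.43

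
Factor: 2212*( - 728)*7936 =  - 2^13*7^2*13^1*31^1*79^1 = - 12779626496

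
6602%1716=1454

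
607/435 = 1 +172/435 = 1.40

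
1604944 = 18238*88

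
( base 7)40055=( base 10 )9644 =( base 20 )1424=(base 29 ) bdg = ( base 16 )25AC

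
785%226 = 107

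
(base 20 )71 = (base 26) 5b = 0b10001101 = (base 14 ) A1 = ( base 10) 141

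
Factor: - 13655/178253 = - 5^1 * 397^( - 1)*449^ ( - 1)*2731^1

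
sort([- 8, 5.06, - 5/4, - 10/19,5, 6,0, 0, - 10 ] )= [ - 10, - 8, - 5/4 , - 10/19, 0,0, 5, 5.06, 6 ]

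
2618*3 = 7854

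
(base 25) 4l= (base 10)121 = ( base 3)11111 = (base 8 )171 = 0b1111001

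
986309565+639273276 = 1625582841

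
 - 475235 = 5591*( - 85 ) 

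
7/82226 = 7/82226 = 0.00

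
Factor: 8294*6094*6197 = 2^2*11^2*13^1*29^1 * 277^1*6197^1 = 313218912292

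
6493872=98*66264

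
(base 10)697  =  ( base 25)12m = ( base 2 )1010111001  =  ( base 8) 1271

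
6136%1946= 298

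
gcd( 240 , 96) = 48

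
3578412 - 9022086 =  - 5443674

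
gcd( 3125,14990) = 5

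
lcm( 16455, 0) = 0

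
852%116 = 40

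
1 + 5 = 6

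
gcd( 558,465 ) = 93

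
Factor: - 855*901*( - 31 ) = 23881005 = 3^2*5^1*17^1*19^1*31^1*53^1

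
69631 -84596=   -  14965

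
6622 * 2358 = 15614676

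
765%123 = 27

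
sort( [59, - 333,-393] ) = [ - 393, - 333, 59 ]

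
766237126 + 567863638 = 1334100764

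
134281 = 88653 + 45628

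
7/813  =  7/813 =0.01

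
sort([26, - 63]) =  [- 63,  26]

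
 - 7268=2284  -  9552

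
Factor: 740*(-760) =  - 2^5*5^2*19^1*37^1 = -562400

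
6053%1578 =1319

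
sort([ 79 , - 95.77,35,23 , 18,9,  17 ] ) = [-95.77,9, 17,18,23,35,79]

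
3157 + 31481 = 34638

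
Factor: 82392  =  2^3*3^1*3433^1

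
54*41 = 2214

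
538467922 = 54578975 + 483888947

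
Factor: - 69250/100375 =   -  2^1*11^( - 1)*73^ ( - 1 )* 277^1 = - 554/803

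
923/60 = 923/60 = 15.38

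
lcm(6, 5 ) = 30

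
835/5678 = 5/34 = 0.15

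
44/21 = 2 + 2/21 = 2.10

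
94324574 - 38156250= 56168324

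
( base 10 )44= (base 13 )35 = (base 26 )1I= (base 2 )101100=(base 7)62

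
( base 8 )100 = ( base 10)64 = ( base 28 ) 28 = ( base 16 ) 40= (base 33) 1V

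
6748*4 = 26992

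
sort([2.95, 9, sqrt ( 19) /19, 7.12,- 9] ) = [ -9, sqrt(19) /19, 2.95, 7.12 , 9]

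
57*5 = 285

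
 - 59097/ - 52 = 59097/52=1136.48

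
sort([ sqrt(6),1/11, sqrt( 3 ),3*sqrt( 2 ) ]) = [1/11,sqrt( 3),sqrt( 6), 3 * sqrt( 2 )]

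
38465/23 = 1672 + 9/23= 1672.39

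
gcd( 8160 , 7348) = 4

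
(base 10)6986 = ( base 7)26240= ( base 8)15512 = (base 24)c32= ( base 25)B4B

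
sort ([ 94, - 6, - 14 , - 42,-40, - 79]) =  [- 79, - 42,  -  40, - 14,-6,94]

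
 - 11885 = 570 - 12455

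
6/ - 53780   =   - 3/26890 = - 0.00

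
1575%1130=445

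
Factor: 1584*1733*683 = 1874884176 = 2^4*3^2* 11^1*683^1*1733^1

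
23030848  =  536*42968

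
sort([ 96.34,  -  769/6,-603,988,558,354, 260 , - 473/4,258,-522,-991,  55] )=[- 991, -603, - 522 , - 769/6,-473/4,55, 96.34, 258,260, 354,558,988 ] 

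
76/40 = 1 + 9/10 = 1.90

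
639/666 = 71/74 = 0.96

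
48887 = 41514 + 7373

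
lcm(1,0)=0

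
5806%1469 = 1399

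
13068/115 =113+73/115= 113.63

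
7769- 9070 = - 1301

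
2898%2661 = 237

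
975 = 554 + 421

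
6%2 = 0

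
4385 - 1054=3331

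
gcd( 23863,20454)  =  3409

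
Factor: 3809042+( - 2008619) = 1800423= 3^2*251^1*797^1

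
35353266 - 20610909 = 14742357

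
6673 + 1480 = 8153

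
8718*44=383592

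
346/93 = 3 + 67/93 = 3.72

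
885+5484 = 6369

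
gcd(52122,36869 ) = 7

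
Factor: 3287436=2^2*3^1*23^1*43^1*277^1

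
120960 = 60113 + 60847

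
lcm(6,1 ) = 6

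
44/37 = 1 + 7/37 = 1.19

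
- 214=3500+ - 3714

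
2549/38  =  2549/38 = 67.08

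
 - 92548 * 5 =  - 462740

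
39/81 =13/27 = 0.48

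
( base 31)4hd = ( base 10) 4384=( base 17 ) f2f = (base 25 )709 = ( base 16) 1120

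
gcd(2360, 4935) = 5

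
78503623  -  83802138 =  - 5298515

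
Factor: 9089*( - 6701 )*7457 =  - 454171485773=- 61^1*149^1*6701^1*7457^1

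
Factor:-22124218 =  - 2^1 * 151^1*73259^1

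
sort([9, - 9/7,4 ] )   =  [ - 9/7, 4, 9]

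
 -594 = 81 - 675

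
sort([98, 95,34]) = [34,95,98 ]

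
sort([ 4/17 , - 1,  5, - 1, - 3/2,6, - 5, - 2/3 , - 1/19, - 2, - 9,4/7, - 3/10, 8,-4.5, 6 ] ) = [ - 9, - 5,-4.5, - 2, - 3/2  , - 1,-1, - 2/3, - 3/10, - 1/19,4/17,  4/7 , 5, 6, 6, 8 ] 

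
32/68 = 8/17 = 0.47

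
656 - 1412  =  -756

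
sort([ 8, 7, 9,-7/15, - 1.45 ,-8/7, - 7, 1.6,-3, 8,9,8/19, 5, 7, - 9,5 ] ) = [-9,-7, - 3,-1.45 ,-8/7, - 7/15,8/19,1.6, 5, 5, 7, 7, 8 , 8,9, 9] 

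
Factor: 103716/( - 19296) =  - 2^ ( - 3)*43^1 = - 43/8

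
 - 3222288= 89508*( - 36)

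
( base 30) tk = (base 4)31322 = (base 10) 890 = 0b1101111010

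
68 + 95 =163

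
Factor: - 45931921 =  - 7^1*89^1*73727^1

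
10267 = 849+9418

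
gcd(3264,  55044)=12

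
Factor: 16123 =23^1*701^1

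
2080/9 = 231 + 1/9 = 231.11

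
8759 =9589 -830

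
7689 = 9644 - 1955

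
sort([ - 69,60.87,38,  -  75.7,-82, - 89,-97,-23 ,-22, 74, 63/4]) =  [-97, - 89,-82, - 75.7 , -69, - 23, - 22,63/4,38,60.87, 74 ]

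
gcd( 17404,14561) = 1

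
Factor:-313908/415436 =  - 3^1*101^1*401^( - 1 ) = - 303/401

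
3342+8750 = 12092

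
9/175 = 9/175 = 0.05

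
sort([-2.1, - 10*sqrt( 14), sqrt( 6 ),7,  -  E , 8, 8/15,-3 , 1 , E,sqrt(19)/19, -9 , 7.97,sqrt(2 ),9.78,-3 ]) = [ - 10*sqrt( 14), -9, - 3, - 3,-E, -2.1 , sqrt(19 )/19,8/15, 1,sqrt( 2), sqrt ( 6 ) , E , 7 , 7.97,  8, 9.78] 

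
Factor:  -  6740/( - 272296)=5/202= 2^( - 1 ) * 5^1*101^( - 1) 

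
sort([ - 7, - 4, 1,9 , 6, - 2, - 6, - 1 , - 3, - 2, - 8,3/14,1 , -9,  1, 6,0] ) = [- 9, - 8,-7, - 6, - 4 ,  -  3, - 2, - 2,-1, 0,  3/14, 1, 1,1, 6,6,9] 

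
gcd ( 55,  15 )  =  5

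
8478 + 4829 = 13307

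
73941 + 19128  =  93069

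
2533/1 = 2533 =2533.00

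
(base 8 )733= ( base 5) 3400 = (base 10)475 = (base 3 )122121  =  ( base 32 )er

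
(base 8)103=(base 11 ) 61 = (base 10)67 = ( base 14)4B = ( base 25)2h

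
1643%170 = 113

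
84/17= 84/17 = 4.94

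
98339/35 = 98339/35  =  2809.69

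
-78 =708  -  786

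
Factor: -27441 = -3^2*3049^1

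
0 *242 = 0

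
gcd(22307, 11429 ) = 1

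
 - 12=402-414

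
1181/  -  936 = -1181/936 = -1.26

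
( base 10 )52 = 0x34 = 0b110100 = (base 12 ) 44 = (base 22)28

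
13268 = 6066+7202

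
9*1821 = 16389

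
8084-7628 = 456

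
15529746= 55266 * 281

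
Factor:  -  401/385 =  - 5^(  -  1 )*7^( - 1 )*11^(  -  1)*401^1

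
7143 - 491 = 6652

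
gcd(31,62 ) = 31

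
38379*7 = 268653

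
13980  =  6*2330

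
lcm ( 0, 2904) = 0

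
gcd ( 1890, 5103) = 189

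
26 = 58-32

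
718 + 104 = 822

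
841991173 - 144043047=697948126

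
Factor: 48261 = 3^1*16087^1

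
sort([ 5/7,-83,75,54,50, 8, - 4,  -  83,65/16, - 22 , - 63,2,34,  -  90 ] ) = [ - 90, - 83, - 83,  -  63, - 22, - 4 , 5/7,2,65/16, 8 , 34,50,54,75 ]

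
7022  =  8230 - 1208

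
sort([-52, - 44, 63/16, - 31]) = [ - 52, - 44, - 31, 63/16 ]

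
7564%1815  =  304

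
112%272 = 112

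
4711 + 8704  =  13415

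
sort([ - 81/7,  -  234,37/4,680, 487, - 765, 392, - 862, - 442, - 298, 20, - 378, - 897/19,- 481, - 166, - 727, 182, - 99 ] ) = [ - 862, - 765,  -  727,  -  481, - 442, - 378, - 298, - 234, -166, - 99, - 897/19,-81/7, 37/4,  20, 182, 392, 487, 680]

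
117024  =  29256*4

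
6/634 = 3/317 = 0.01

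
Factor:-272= -2^4*17^1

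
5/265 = 1/53 =0.02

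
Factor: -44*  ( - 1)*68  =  2^4*11^1*17^1 = 2992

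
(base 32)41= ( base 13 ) 9c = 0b10000001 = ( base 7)243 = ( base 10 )129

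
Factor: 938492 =2^2 * 23^1*101^2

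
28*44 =1232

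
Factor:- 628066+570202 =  - 57864= -2^3* 3^1*2411^1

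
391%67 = 56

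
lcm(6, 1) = 6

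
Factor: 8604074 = 2^1*17^1*19^2*701^1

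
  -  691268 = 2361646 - 3052914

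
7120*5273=37543760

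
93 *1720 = 159960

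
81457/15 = 81457/15 = 5430.47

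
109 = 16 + 93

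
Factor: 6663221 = 73^1*97^1*941^1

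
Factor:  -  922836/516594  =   - 153806/86099 = - 2^1*13^( - 1)*37^(-1)*53^1*179^( - 1 )*1451^1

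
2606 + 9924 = 12530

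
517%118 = 45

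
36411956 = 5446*6686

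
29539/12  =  2461  +  7/12  =  2461.58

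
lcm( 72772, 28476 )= 654948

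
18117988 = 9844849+8273139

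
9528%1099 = 736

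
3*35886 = 107658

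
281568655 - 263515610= 18053045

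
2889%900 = 189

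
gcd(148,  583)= 1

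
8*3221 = 25768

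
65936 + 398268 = 464204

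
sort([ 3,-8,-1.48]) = [-8,-1.48, 3]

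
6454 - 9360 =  - 2906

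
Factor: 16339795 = 5^1*83^1*39373^1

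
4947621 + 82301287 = 87248908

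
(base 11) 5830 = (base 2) 1110111101000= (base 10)7656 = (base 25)c66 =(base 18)15b6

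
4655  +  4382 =9037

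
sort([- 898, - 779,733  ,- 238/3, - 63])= [-898, - 779, - 238/3, - 63,733]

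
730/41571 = 730/41571=0.02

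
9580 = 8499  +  1081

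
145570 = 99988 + 45582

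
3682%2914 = 768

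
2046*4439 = 9082194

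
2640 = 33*80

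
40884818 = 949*43082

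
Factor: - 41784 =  - 2^3*3^1* 1741^1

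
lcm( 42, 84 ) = 84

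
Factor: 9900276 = 2^2*3^1*269^1*3067^1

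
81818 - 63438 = 18380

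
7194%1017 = 75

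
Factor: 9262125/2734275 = 123495/36457=3^1 *5^1 * 8233^1 * 36457^(- 1 )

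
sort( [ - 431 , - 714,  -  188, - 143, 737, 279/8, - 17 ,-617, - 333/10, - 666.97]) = [  -  714,- 666.97, - 617, - 431, - 188,-143, - 333/10, - 17,279/8, 737 ] 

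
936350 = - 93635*(-10)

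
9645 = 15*643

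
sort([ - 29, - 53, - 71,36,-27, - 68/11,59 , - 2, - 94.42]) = [-94.42, - 71, - 53, - 29, - 27,  -  68/11, - 2, 36,59 ]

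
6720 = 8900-2180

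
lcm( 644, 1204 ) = 27692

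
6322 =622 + 5700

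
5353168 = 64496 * 83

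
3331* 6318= 21045258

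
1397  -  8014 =-6617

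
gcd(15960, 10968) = 24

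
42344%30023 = 12321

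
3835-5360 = - 1525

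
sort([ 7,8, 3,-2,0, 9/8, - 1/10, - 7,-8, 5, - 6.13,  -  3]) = [  -  8, - 7, - 6.13,  -  3, - 2 ,  -  1/10 , 0, 9/8,  3, 5,7,  8]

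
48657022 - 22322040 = 26334982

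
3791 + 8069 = 11860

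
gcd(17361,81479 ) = 1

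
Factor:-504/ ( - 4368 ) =3/26 =2^( - 1 )*3^1*13^(  -  1) 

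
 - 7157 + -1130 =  - 8287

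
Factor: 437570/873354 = 3^( - 1)  *  5^1*7^2*163^( - 1)= 245/489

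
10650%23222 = 10650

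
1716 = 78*22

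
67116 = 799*84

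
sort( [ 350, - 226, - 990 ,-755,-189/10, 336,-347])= [ - 990,  -  755,-347,-226,  -  189/10,336, 350] 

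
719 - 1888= - 1169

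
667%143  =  95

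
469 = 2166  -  1697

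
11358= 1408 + 9950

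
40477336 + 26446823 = 66924159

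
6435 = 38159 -31724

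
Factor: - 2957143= - 7^1*383^1*1103^1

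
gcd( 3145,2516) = 629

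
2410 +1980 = 4390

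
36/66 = 6/11=0.55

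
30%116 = 30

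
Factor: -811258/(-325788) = 2^(- 1)*3^( - 1 )*7^1*17^(  -  1)*1597^( - 1)*57947^1 = 405629/162894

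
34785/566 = 34785/566 = 61.46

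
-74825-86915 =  - 161740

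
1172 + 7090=8262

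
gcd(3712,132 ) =4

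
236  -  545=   -  309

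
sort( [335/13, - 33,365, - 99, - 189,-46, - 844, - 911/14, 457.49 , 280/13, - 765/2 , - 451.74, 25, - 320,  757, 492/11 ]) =[ - 844, - 451.74 , - 765/2, - 320, - 189,- 99, - 911/14,-46, - 33 , 280/13, 25, 335/13, 492/11, 365, 457.49, 757 ]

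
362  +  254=616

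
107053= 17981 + 89072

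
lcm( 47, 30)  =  1410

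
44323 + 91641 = 135964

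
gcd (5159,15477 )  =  5159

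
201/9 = 67/3 = 22.33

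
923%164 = 103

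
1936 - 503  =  1433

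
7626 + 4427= 12053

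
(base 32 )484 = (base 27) 5Q9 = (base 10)4356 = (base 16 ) 1104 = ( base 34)3q4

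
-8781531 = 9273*( - 947)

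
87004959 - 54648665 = 32356294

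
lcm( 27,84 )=756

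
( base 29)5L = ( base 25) 6G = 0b10100110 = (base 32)56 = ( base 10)166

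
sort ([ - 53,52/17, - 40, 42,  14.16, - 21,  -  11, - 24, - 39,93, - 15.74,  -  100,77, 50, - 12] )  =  [-100,-53, -40,-39, - 24, - 21, - 15.74, - 12,-11,52/17, 14.16, 42  ,  50,77,93] 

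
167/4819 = 167/4819 = 0.03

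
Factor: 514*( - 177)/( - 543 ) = 2^1*59^1*181^( - 1 ) * 257^1 = 30326/181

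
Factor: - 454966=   -  2^1*109^1*2087^1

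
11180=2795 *4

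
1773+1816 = 3589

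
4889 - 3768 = 1121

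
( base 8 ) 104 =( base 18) 3e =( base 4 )1010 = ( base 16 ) 44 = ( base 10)68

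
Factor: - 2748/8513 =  - 2^2*3^1 * 229^1*8513^ ( -1 )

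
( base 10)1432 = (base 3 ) 1222001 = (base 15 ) 657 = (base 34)184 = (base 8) 2630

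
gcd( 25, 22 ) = 1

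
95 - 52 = 43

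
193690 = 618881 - 425191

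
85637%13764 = 3053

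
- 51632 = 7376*(  -  7 )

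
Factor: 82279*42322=3482211838  =  2^1*7^1*3023^1*82279^1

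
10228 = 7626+2602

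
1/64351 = 1/64351 =0.00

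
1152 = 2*576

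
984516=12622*78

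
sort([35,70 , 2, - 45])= [ - 45, 2,35,70 ] 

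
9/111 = 3/37 = 0.08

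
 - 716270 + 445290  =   - 270980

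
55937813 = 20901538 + 35036275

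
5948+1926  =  7874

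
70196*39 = 2737644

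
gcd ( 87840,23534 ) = 2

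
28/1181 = 28/1181 = 0.02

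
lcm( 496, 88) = 5456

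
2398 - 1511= 887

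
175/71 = 2 + 33/71 = 2.46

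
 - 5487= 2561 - 8048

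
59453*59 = 3507727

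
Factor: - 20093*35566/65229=-714627638/65229 =- 2^1*3^(-1)*17^( - 1)*71^1* 283^1* 1279^(-1) * 17783^1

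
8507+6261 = 14768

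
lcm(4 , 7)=28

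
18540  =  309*60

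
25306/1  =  25306 = 25306.00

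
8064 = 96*84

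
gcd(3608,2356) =4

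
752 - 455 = 297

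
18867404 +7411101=26278505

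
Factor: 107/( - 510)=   -  2^(  -  1) * 3^( - 1) *5^( - 1) * 17^(-1)*107^1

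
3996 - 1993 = 2003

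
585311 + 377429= 962740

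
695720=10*69572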